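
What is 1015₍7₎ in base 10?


Positional values (base 7):
  5 × 7^0 = 5 × 1 = 5
  1 × 7^1 = 1 × 7 = 7
  0 × 7^2 = 0 × 49 = 0
  1 × 7^3 = 1 × 343 = 343
Sum = 5 + 7 + 0 + 343
= 355


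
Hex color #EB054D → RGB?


Hex: #EB054D
R = EB₁₆ = 235
G = 05₁₆ = 5
B = 4D₁₆ = 77
= RGB(235, 5, 77)


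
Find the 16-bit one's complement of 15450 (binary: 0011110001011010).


Original: 0011110001011010
Invert all bits:
  bit 0: 0 → 1
  bit 1: 0 → 1
  bit 2: 1 → 0
  bit 3: 1 → 0
  bit 4: 1 → 0
  bit 5: 1 → 0
  bit 6: 0 → 1
  bit 7: 0 → 1
  bit 8: 0 → 1
  bit 9: 1 → 0
  bit 10: 0 → 1
  bit 11: 1 → 0
  bit 12: 1 → 0
  bit 13: 0 → 1
  bit 14: 1 → 0
  bit 15: 0 → 1
= 1100001110100101


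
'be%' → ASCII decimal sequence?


String: 'be%'  (3 characters)
Per-character ASCII lookup:
  'b': lowercase starts at 97: 'b' = 97 + 1 = 98
  'e': lowercase starts at 97: 'e' = 97 + 4 = 101
  '%': special character: '%' = 37
= 98 101 37


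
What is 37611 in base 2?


Divide by 2 repeatedly:
37611 ÷ 2 = 18805 remainder 1
18805 ÷ 2 = 9402 remainder 1
9402 ÷ 2 = 4701 remainder 0
4701 ÷ 2 = 2350 remainder 1
2350 ÷ 2 = 1175 remainder 0
1175 ÷ 2 = 587 remainder 1
587 ÷ 2 = 293 remainder 1
293 ÷ 2 = 146 remainder 1
146 ÷ 2 = 73 remainder 0
73 ÷ 2 = 36 remainder 1
36 ÷ 2 = 18 remainder 0
18 ÷ 2 = 9 remainder 0
9 ÷ 2 = 4 remainder 1
4 ÷ 2 = 2 remainder 0
2 ÷ 2 = 1 remainder 0
1 ÷ 2 = 0 remainder 1
Reading remainders bottom-up:
= 1001001011101011


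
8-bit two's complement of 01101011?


Original: 01101011
Step 1 - Invert all bits: 10010100
Step 2 - Add 1: 10010100 + 1
= 10010101 (represents -107)


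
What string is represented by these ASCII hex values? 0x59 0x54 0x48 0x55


Codes (hex): 0x59 0x54 0x48 0x55
Per-code ASCII lookup:
  0x59 = 89  (range 65-90: uppercase, 89 - 65 = 24) → 'Y'
  0x54 = 84  (range 65-90: uppercase, 84 - 65 = 19) → 'T'
  0x48 = 72  (range 65-90: uppercase, 72 - 65 = 7) → 'H'
  0x55 = 85  (range 65-90: uppercase, 85 - 65 = 20) → 'U'
= 'YTHU'


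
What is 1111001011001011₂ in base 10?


Positional values:
Bit 0: 1 × 2^0 = 1
Bit 1: 1 × 2^1 = 2
Bit 3: 1 × 2^3 = 8
Bit 6: 1 × 2^6 = 64
Bit 7: 1 × 2^7 = 128
Bit 9: 1 × 2^9 = 512
Bit 12: 1 × 2^12 = 4096
Bit 13: 1 × 2^13 = 8192
Bit 14: 1 × 2^14 = 16384
Bit 15: 1 × 2^15 = 32768
Sum = 1 + 2 + 8 + 64 + 128 + 512 + 4096 + 8192 + 16384 + 32768
= 62155


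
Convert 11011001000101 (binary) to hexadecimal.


Group into 4-bit nibbles: 0011011001000101
  0011 = 3
  0110 = 6
  0100 = 4
  0101 = 5
= 0x3645


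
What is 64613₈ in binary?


Each octal digit → 3 binary bits:
  6 = 110
  4 = 100
  6 = 110
  1 = 001
  3 = 011
Concatenate: 110 100 110 001 011
= 110100110001011


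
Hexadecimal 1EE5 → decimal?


Positional values:
Position 0: 5 × 16^0 = 5 × 1 = 5
Position 1: E × 16^1 = 14 × 16 = 224
Position 2: E × 16^2 = 14 × 256 = 3584
Position 3: 1 × 16^3 = 1 × 4096 = 4096
Sum = 5 + 224 + 3584 + 4096
= 7909


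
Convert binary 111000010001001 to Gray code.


Binary: 111000010001001
Gray code: G = B XOR (B >> 1)
B >> 1 = 011100001000100
111000010001001 XOR 011100001000100:
  1 XOR 0 = 1
  1 XOR 1 = 0
  1 XOR 1 = 0
  0 XOR 1 = 1
  0 XOR 0 = 0
  0 XOR 0 = 0
  0 XOR 0 = 0
  1 XOR 0 = 1
  0 XOR 1 = 1
  0 XOR 0 = 0
  0 XOR 0 = 0
  1 XOR 0 = 1
  0 XOR 1 = 1
  0 XOR 0 = 0
  1 XOR 0 = 1
= 100100011001101


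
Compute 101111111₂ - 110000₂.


Align and subtract column by column (LSB to MSB, borrowing when needed):
  101111111
- 000110000
  ---------
  col 0: (1 - 0 borrow-in) - 0 → 1 - 0 = 1, borrow out 0
  col 1: (1 - 0 borrow-in) - 0 → 1 - 0 = 1, borrow out 0
  col 2: (1 - 0 borrow-in) - 0 → 1 - 0 = 1, borrow out 0
  col 3: (1 - 0 borrow-in) - 0 → 1 - 0 = 1, borrow out 0
  col 4: (1 - 0 borrow-in) - 1 → 1 - 1 = 0, borrow out 0
  col 5: (1 - 0 borrow-in) - 1 → 1 - 1 = 0, borrow out 0
  col 6: (1 - 0 borrow-in) - 0 → 1 - 0 = 1, borrow out 0
  col 7: (0 - 0 borrow-in) - 0 → 0 - 0 = 0, borrow out 0
  col 8: (1 - 0 borrow-in) - 0 → 1 - 0 = 1, borrow out 0
Reading bits MSB→LSB: 101001111
Strip leading zeros: 101001111
= 101001111


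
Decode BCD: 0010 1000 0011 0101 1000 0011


Each 4-bit group → digit:
  0010 → 2
  1000 → 8
  0011 → 3
  0101 → 5
  1000 → 8
  0011 → 3
= 283583


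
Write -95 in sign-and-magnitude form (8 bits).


Sign bit: 1 (negative)
Magnitude: 95 = 1011111
= 11011111


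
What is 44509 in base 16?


Divide by 16 repeatedly:
44509 ÷ 16 = 2781 remainder 13 (D)
2781 ÷ 16 = 173 remainder 13 (D)
173 ÷ 16 = 10 remainder 13 (D)
10 ÷ 16 = 0 remainder 10 (A)
Reading remainders bottom-up:
= 0xADDD


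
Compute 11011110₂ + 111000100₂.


Align and add column by column (LSB to MSB, carry propagating):
  0011011110
+ 0111000100
  ----------
  col 0: 0 + 0 + 0 (carry in) = 0 → bit 0, carry out 0
  col 1: 1 + 0 + 0 (carry in) = 1 → bit 1, carry out 0
  col 2: 1 + 1 + 0 (carry in) = 2 → bit 0, carry out 1
  col 3: 1 + 0 + 1 (carry in) = 2 → bit 0, carry out 1
  col 4: 1 + 0 + 1 (carry in) = 2 → bit 0, carry out 1
  col 5: 0 + 0 + 1 (carry in) = 1 → bit 1, carry out 0
  col 6: 1 + 1 + 0 (carry in) = 2 → bit 0, carry out 1
  col 7: 1 + 1 + 1 (carry in) = 3 → bit 1, carry out 1
  col 8: 0 + 1 + 1 (carry in) = 2 → bit 0, carry out 1
  col 9: 0 + 0 + 1 (carry in) = 1 → bit 1, carry out 0
Reading bits MSB→LSB: 1010100010
Strip leading zeros: 1010100010
= 1010100010


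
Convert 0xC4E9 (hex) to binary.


Each hex digit → 4 binary bits:
  C = 1100
  4 = 0100
  E = 1110
  9 = 1001
Concatenate: 1100 0100 1110 1001
= 1100010011101001


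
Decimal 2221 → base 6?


Divide by 6 repeatedly:
2221 ÷ 6 = 370 remainder 1
370 ÷ 6 = 61 remainder 4
61 ÷ 6 = 10 remainder 1
10 ÷ 6 = 1 remainder 4
1 ÷ 6 = 0 remainder 1
Reading remainders bottom-up:
= 14141


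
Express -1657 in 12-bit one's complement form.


Original: 011001111001
Invert all bits:
  bit 0: 0 → 1
  bit 1: 1 → 0
  bit 2: 1 → 0
  bit 3: 0 → 1
  bit 4: 0 → 1
  bit 5: 1 → 0
  bit 6: 1 → 0
  bit 7: 1 → 0
  bit 8: 1 → 0
  bit 9: 0 → 1
  bit 10: 0 → 1
  bit 11: 1 → 0
= 100110000110


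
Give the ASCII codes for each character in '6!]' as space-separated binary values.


String: '6!]'  (3 characters)
Per-character ASCII lookup:
  '6': digits start at 48: '6' = 48 + 6 = 54 → 110110
  '!': special character: '!' = 33 → 100001
  ']': special character: ']' = 93 → 1011101
= 110110 100001 1011101


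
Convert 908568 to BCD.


Each digit → 4-bit binary:
  9 → 1001
  0 → 0000
  8 → 1000
  5 → 0101
  6 → 0110
  8 → 1000
= 1001 0000 1000 0101 0110 1000


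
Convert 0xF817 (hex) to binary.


Each hex digit → 4 binary bits:
  F = 1111
  8 = 1000
  1 = 0001
  7 = 0111
Concatenate: 1111 1000 0001 0111
= 1111100000010111


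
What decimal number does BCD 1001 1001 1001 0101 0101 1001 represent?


Each 4-bit group → digit:
  1001 → 9
  1001 → 9
  1001 → 9
  0101 → 5
  0101 → 5
  1001 → 9
= 999559


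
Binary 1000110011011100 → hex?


Group into 4-bit nibbles: 1000110011011100
  1000 = 8
  1100 = C
  1101 = D
  1100 = C
= 0x8CDC


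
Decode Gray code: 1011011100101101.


Gray code: 1011011100101101
MSB stays the same: 1
Each subsequent bit = prev_binary XOR current_gray:
  B[1] = 1 XOR 0 = 1
  B[2] = 1 XOR 1 = 0
  B[3] = 0 XOR 1 = 1
  B[4] = 1 XOR 0 = 1
  B[5] = 1 XOR 1 = 0
  B[6] = 0 XOR 1 = 1
  B[7] = 1 XOR 1 = 0
  B[8] = 0 XOR 0 = 0
  B[9] = 0 XOR 0 = 0
  B[10] = 0 XOR 1 = 1
  B[11] = 1 XOR 0 = 1
  B[12] = 1 XOR 1 = 0
  B[13] = 0 XOR 1 = 1
  B[14] = 1 XOR 0 = 1
  B[15] = 1 XOR 1 = 0
= 1101101000110110 (55862 decimal)


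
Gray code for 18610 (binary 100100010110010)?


Binary: 100100010110010
Gray code: G = B XOR (B >> 1)
B >> 1 = 010010001011001
100100010110010 XOR 010010001011001:
  1 XOR 0 = 1
  0 XOR 1 = 1
  0 XOR 0 = 0
  1 XOR 0 = 1
  0 XOR 1 = 1
  0 XOR 0 = 0
  0 XOR 0 = 0
  1 XOR 0 = 1
  0 XOR 1 = 1
  1 XOR 0 = 1
  1 XOR 1 = 0
  0 XOR 1 = 1
  0 XOR 0 = 0
  1 XOR 0 = 1
  0 XOR 1 = 1
= 110110011101011


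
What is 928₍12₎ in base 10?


Positional values (base 12):
  8 × 12^0 = 8 × 1 = 8
  2 × 12^1 = 2 × 12 = 24
  9 × 12^2 = 9 × 144 = 1296
Sum = 8 + 24 + 1296
= 1328


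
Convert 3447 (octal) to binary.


Each octal digit → 3 binary bits:
  3 = 011
  4 = 100
  4 = 100
  7 = 111
Concatenate: 011 100 100 111
= 011100100111


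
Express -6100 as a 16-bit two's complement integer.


Original: 0001011111010100
Step 1 - Invert all bits: 1110100000101011
Step 2 - Add 1: 1110100000101011 + 1
= 1110100000101100 (represents -6100)


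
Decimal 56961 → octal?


Divide by 8 repeatedly:
56961 ÷ 8 = 7120 remainder 1
7120 ÷ 8 = 890 remainder 0
890 ÷ 8 = 111 remainder 2
111 ÷ 8 = 13 remainder 7
13 ÷ 8 = 1 remainder 5
1 ÷ 8 = 0 remainder 1
Reading remainders bottom-up:
= 0o157201


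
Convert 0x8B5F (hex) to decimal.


Positional values:
Position 0: F × 16^0 = 15 × 1 = 15
Position 1: 5 × 16^1 = 5 × 16 = 80
Position 2: B × 16^2 = 11 × 256 = 2816
Position 3: 8 × 16^3 = 8 × 4096 = 32768
Sum = 15 + 80 + 2816 + 32768
= 35679


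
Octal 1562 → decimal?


Positional values:
Position 0: 2 × 8^0 = 2
Position 1: 6 × 8^1 = 48
Position 2: 5 × 8^2 = 320
Position 3: 1 × 8^3 = 512
Sum = 2 + 48 + 320 + 512
= 882


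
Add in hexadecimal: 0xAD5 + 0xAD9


Align and add column by column (LSB to MSB, each column mod 16 with carry):
  0AD5
+ 0AD9
  ----
  col 0: 5(5) + 9(9) + 0 (carry in) = 14 → E(14), carry out 0
  col 1: D(13) + D(13) + 0 (carry in) = 26 → A(10), carry out 1
  col 2: A(10) + A(10) + 1 (carry in) = 21 → 5(5), carry out 1
  col 3: 0(0) + 0(0) + 1 (carry in) = 1 → 1(1), carry out 0
Reading digits MSB→LSB: 15AE
Strip leading zeros: 15AE
= 0x15AE


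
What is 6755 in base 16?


Divide by 16 repeatedly:
6755 ÷ 16 = 422 remainder 3 (3)
422 ÷ 16 = 26 remainder 6 (6)
26 ÷ 16 = 1 remainder 10 (A)
1 ÷ 16 = 0 remainder 1 (1)
Reading remainders bottom-up:
= 0x1A63


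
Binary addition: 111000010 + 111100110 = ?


Align and add column by column (LSB to MSB, carry propagating):
  0111000010
+ 0111100110
  ----------
  col 0: 0 + 0 + 0 (carry in) = 0 → bit 0, carry out 0
  col 1: 1 + 1 + 0 (carry in) = 2 → bit 0, carry out 1
  col 2: 0 + 1 + 1 (carry in) = 2 → bit 0, carry out 1
  col 3: 0 + 0 + 1 (carry in) = 1 → bit 1, carry out 0
  col 4: 0 + 0 + 0 (carry in) = 0 → bit 0, carry out 0
  col 5: 0 + 1 + 0 (carry in) = 1 → bit 1, carry out 0
  col 6: 1 + 1 + 0 (carry in) = 2 → bit 0, carry out 1
  col 7: 1 + 1 + 1 (carry in) = 3 → bit 1, carry out 1
  col 8: 1 + 1 + 1 (carry in) = 3 → bit 1, carry out 1
  col 9: 0 + 0 + 1 (carry in) = 1 → bit 1, carry out 0
Reading bits MSB→LSB: 1110101000
Strip leading zeros: 1110101000
= 1110101000


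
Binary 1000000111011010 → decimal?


Positional values:
Bit 1: 1 × 2^1 = 2
Bit 3: 1 × 2^3 = 8
Bit 4: 1 × 2^4 = 16
Bit 6: 1 × 2^6 = 64
Bit 7: 1 × 2^7 = 128
Bit 8: 1 × 2^8 = 256
Bit 15: 1 × 2^15 = 32768
Sum = 2 + 8 + 16 + 64 + 128 + 256 + 32768
= 33242


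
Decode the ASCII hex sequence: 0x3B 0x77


Codes (hex): 0x3B 0x77
Per-code ASCII lookup:
  0x3B = 59  (special character) → ';'
  0x77 = 119  (range 97-122: lowercase, 119 - 97 = 22) → 'w'
= ';w'


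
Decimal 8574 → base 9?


Divide by 9 repeatedly:
8574 ÷ 9 = 952 remainder 6
952 ÷ 9 = 105 remainder 7
105 ÷ 9 = 11 remainder 6
11 ÷ 9 = 1 remainder 2
1 ÷ 9 = 0 remainder 1
Reading remainders bottom-up:
= 12676


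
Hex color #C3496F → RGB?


Hex: #C3496F
R = C3₁₆ = 195
G = 49₁₆ = 73
B = 6F₁₆ = 111
= RGB(195, 73, 111)


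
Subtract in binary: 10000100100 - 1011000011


Align and subtract column by column (LSB to MSB, borrowing when needed):
  10000100100
- 01011000011
  -----------
  col 0: (0 - 0 borrow-in) - 1 → borrow from next column: (0+2) - 1 = 1, borrow out 1
  col 1: (0 - 1 borrow-in) - 1 → borrow from next column: (-1+2) - 1 = 0, borrow out 1
  col 2: (1 - 1 borrow-in) - 0 → 0 - 0 = 0, borrow out 0
  col 3: (0 - 0 borrow-in) - 0 → 0 - 0 = 0, borrow out 0
  col 4: (0 - 0 borrow-in) - 0 → 0 - 0 = 0, borrow out 0
  col 5: (1 - 0 borrow-in) - 0 → 1 - 0 = 1, borrow out 0
  col 6: (0 - 0 borrow-in) - 1 → borrow from next column: (0+2) - 1 = 1, borrow out 1
  col 7: (0 - 1 borrow-in) - 1 → borrow from next column: (-1+2) - 1 = 0, borrow out 1
  col 8: (0 - 1 borrow-in) - 0 → borrow from next column: (-1+2) - 0 = 1, borrow out 1
  col 9: (0 - 1 borrow-in) - 1 → borrow from next column: (-1+2) - 1 = 0, borrow out 1
  col 10: (1 - 1 borrow-in) - 0 → 0 - 0 = 0, borrow out 0
Reading bits MSB→LSB: 00101100001
Strip leading zeros: 101100001
= 101100001


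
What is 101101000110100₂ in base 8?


Group into 3-bit groups: 101101000110100
  101 = 5
  101 = 5
  000 = 0
  110 = 6
  100 = 4
= 0o55064


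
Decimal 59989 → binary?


Divide by 2 repeatedly:
59989 ÷ 2 = 29994 remainder 1
29994 ÷ 2 = 14997 remainder 0
14997 ÷ 2 = 7498 remainder 1
7498 ÷ 2 = 3749 remainder 0
3749 ÷ 2 = 1874 remainder 1
1874 ÷ 2 = 937 remainder 0
937 ÷ 2 = 468 remainder 1
468 ÷ 2 = 234 remainder 0
234 ÷ 2 = 117 remainder 0
117 ÷ 2 = 58 remainder 1
58 ÷ 2 = 29 remainder 0
29 ÷ 2 = 14 remainder 1
14 ÷ 2 = 7 remainder 0
7 ÷ 2 = 3 remainder 1
3 ÷ 2 = 1 remainder 1
1 ÷ 2 = 0 remainder 1
Reading remainders bottom-up:
= 1110101001010101


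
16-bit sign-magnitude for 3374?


Sign bit: 0 (positive)
Magnitude: 3374 = 000110100101110
= 0000110100101110


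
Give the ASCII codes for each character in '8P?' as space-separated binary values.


String: '8P?'  (3 characters)
Per-character ASCII lookup:
  '8': digits start at 48: '8' = 48 + 8 = 56 → 111000
  'P': uppercase starts at 65: 'P' = 65 + 15 = 80 → 1010000
  '?': special character: '?' = 63 → 111111
= 111000 1010000 111111


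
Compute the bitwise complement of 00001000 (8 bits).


Original: 00001000
Invert all bits:
  bit 0: 0 → 1
  bit 1: 0 → 1
  bit 2: 0 → 1
  bit 3: 0 → 1
  bit 4: 1 → 0
  bit 5: 0 → 1
  bit 6: 0 → 1
  bit 7: 0 → 1
= 11110111


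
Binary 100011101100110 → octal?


Group into 3-bit groups: 100011101100110
  100 = 4
  011 = 3
  101 = 5
  100 = 4
  110 = 6
= 0o43546


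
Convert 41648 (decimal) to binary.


Divide by 2 repeatedly:
41648 ÷ 2 = 20824 remainder 0
20824 ÷ 2 = 10412 remainder 0
10412 ÷ 2 = 5206 remainder 0
5206 ÷ 2 = 2603 remainder 0
2603 ÷ 2 = 1301 remainder 1
1301 ÷ 2 = 650 remainder 1
650 ÷ 2 = 325 remainder 0
325 ÷ 2 = 162 remainder 1
162 ÷ 2 = 81 remainder 0
81 ÷ 2 = 40 remainder 1
40 ÷ 2 = 20 remainder 0
20 ÷ 2 = 10 remainder 0
10 ÷ 2 = 5 remainder 0
5 ÷ 2 = 2 remainder 1
2 ÷ 2 = 1 remainder 0
1 ÷ 2 = 0 remainder 1
Reading remainders bottom-up:
= 1010001010110000


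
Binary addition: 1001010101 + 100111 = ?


Align and add column by column (LSB to MSB, carry propagating):
  01001010101
+ 00000100111
  -----------
  col 0: 1 + 1 + 0 (carry in) = 2 → bit 0, carry out 1
  col 1: 0 + 1 + 1 (carry in) = 2 → bit 0, carry out 1
  col 2: 1 + 1 + 1 (carry in) = 3 → bit 1, carry out 1
  col 3: 0 + 0 + 1 (carry in) = 1 → bit 1, carry out 0
  col 4: 1 + 0 + 0 (carry in) = 1 → bit 1, carry out 0
  col 5: 0 + 1 + 0 (carry in) = 1 → bit 1, carry out 0
  col 6: 1 + 0 + 0 (carry in) = 1 → bit 1, carry out 0
  col 7: 0 + 0 + 0 (carry in) = 0 → bit 0, carry out 0
  col 8: 0 + 0 + 0 (carry in) = 0 → bit 0, carry out 0
  col 9: 1 + 0 + 0 (carry in) = 1 → bit 1, carry out 0
  col 10: 0 + 0 + 0 (carry in) = 0 → bit 0, carry out 0
Reading bits MSB→LSB: 01001111100
Strip leading zeros: 1001111100
= 1001111100


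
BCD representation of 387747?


Each digit → 4-bit binary:
  3 → 0011
  8 → 1000
  7 → 0111
  7 → 0111
  4 → 0100
  7 → 0111
= 0011 1000 0111 0111 0100 0111


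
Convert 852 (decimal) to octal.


Divide by 8 repeatedly:
852 ÷ 8 = 106 remainder 4
106 ÷ 8 = 13 remainder 2
13 ÷ 8 = 1 remainder 5
1 ÷ 8 = 0 remainder 1
Reading remainders bottom-up:
= 0o1524


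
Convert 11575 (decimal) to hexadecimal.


Divide by 16 repeatedly:
11575 ÷ 16 = 723 remainder 7 (7)
723 ÷ 16 = 45 remainder 3 (3)
45 ÷ 16 = 2 remainder 13 (D)
2 ÷ 16 = 0 remainder 2 (2)
Reading remainders bottom-up:
= 0x2D37


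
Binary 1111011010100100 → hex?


Group into 4-bit nibbles: 1111011010100100
  1111 = F
  0110 = 6
  1010 = A
  0100 = 4
= 0xF6A4


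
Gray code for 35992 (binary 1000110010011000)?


Binary: 1000110010011000
Gray code: G = B XOR (B >> 1)
B >> 1 = 0100011001001100
1000110010011000 XOR 0100011001001100:
  1 XOR 0 = 1
  0 XOR 1 = 1
  0 XOR 0 = 0
  0 XOR 0 = 0
  1 XOR 0 = 1
  1 XOR 1 = 0
  0 XOR 1 = 1
  0 XOR 0 = 0
  1 XOR 0 = 1
  0 XOR 1 = 1
  0 XOR 0 = 0
  1 XOR 0 = 1
  1 XOR 1 = 0
  0 XOR 1 = 1
  0 XOR 0 = 0
  0 XOR 0 = 0
= 1100101011010100


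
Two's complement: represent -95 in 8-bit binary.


Original: 01011111
Step 1 - Invert all bits: 10100000
Step 2 - Add 1: 10100000 + 1
= 10100001 (represents -95)


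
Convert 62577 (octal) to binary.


Each octal digit → 3 binary bits:
  6 = 110
  2 = 010
  5 = 101
  7 = 111
  7 = 111
Concatenate: 110 010 101 111 111
= 110010101111111


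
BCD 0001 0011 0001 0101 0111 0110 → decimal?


Each 4-bit group → digit:
  0001 → 1
  0011 → 3
  0001 → 1
  0101 → 5
  0111 → 7
  0110 → 6
= 131576


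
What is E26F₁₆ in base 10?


Positional values:
Position 0: F × 16^0 = 15 × 1 = 15
Position 1: 6 × 16^1 = 6 × 16 = 96
Position 2: 2 × 16^2 = 2 × 256 = 512
Position 3: E × 16^3 = 14 × 4096 = 57344
Sum = 15 + 96 + 512 + 57344
= 57967


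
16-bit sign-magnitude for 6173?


Sign bit: 0 (positive)
Magnitude: 6173 = 001100000011101
= 0001100000011101


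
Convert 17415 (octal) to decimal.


Positional values:
Position 0: 5 × 8^0 = 5
Position 1: 1 × 8^1 = 8
Position 2: 4 × 8^2 = 256
Position 3: 7 × 8^3 = 3584
Position 4: 1 × 8^4 = 4096
Sum = 5 + 8 + 256 + 3584 + 4096
= 7949


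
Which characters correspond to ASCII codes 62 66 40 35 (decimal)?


Codes (decimal): 62 66 40 35
Per-code ASCII lookup:
  62  (special character) → '>'
  66  (range 65-90: uppercase, 66 - 65 = 1) → 'B'
  40  (special character) → '('
  35  (special character) → '#'
= '>B(#'


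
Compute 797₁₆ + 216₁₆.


Align and add column by column (LSB to MSB, each column mod 16 with carry):
  0797
+ 0216
  ----
  col 0: 7(7) + 6(6) + 0 (carry in) = 13 → D(13), carry out 0
  col 1: 9(9) + 1(1) + 0 (carry in) = 10 → A(10), carry out 0
  col 2: 7(7) + 2(2) + 0 (carry in) = 9 → 9(9), carry out 0
  col 3: 0(0) + 0(0) + 0 (carry in) = 0 → 0(0), carry out 0
Reading digits MSB→LSB: 09AD
Strip leading zeros: 9AD
= 0x9AD


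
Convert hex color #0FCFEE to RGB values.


Hex: #0FCFEE
R = 0F₁₆ = 15
G = CF₁₆ = 207
B = EE₁₆ = 238
= RGB(15, 207, 238)


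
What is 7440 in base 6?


Divide by 6 repeatedly:
7440 ÷ 6 = 1240 remainder 0
1240 ÷ 6 = 206 remainder 4
206 ÷ 6 = 34 remainder 2
34 ÷ 6 = 5 remainder 4
5 ÷ 6 = 0 remainder 5
Reading remainders bottom-up:
= 54240


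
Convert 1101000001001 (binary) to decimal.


Positional values:
Bit 0: 1 × 2^0 = 1
Bit 3: 1 × 2^3 = 8
Bit 9: 1 × 2^9 = 512
Bit 11: 1 × 2^11 = 2048
Bit 12: 1 × 2^12 = 4096
Sum = 1 + 8 + 512 + 2048 + 4096
= 6665


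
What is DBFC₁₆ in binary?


Each hex digit → 4 binary bits:
  D = 1101
  B = 1011
  F = 1111
  C = 1100
Concatenate: 1101 1011 1111 1100
= 1101101111111100


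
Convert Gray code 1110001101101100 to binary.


Gray code: 1110001101101100
MSB stays the same: 1
Each subsequent bit = prev_binary XOR current_gray:
  B[1] = 1 XOR 1 = 0
  B[2] = 0 XOR 1 = 1
  B[3] = 1 XOR 0 = 1
  B[4] = 1 XOR 0 = 1
  B[5] = 1 XOR 0 = 1
  B[6] = 1 XOR 1 = 0
  B[7] = 0 XOR 1 = 1
  B[8] = 1 XOR 0 = 1
  B[9] = 1 XOR 1 = 0
  B[10] = 0 XOR 1 = 1
  B[11] = 1 XOR 0 = 1
  B[12] = 1 XOR 1 = 0
  B[13] = 0 XOR 1 = 1
  B[14] = 1 XOR 0 = 1
  B[15] = 1 XOR 0 = 1
= 1011110110110111 (48567 decimal)


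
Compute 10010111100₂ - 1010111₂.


Align and subtract column by column (LSB to MSB, borrowing when needed):
  10010111100
- 00001010111
  -----------
  col 0: (0 - 0 borrow-in) - 1 → borrow from next column: (0+2) - 1 = 1, borrow out 1
  col 1: (0 - 1 borrow-in) - 1 → borrow from next column: (-1+2) - 1 = 0, borrow out 1
  col 2: (1 - 1 borrow-in) - 1 → borrow from next column: (0+2) - 1 = 1, borrow out 1
  col 3: (1 - 1 borrow-in) - 0 → 0 - 0 = 0, borrow out 0
  col 4: (1 - 0 borrow-in) - 1 → 1 - 1 = 0, borrow out 0
  col 5: (1 - 0 borrow-in) - 0 → 1 - 0 = 1, borrow out 0
  col 6: (0 - 0 borrow-in) - 1 → borrow from next column: (0+2) - 1 = 1, borrow out 1
  col 7: (1 - 1 borrow-in) - 0 → 0 - 0 = 0, borrow out 0
  col 8: (0 - 0 borrow-in) - 0 → 0 - 0 = 0, borrow out 0
  col 9: (0 - 0 borrow-in) - 0 → 0 - 0 = 0, borrow out 0
  col 10: (1 - 0 borrow-in) - 0 → 1 - 0 = 1, borrow out 0
Reading bits MSB→LSB: 10001100101
Strip leading zeros: 10001100101
= 10001100101


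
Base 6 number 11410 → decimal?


Positional values (base 6):
  0 × 6^0 = 0 × 1 = 0
  1 × 6^1 = 1 × 6 = 6
  4 × 6^2 = 4 × 36 = 144
  1 × 6^3 = 1 × 216 = 216
  1 × 6^4 = 1 × 1296 = 1296
Sum = 0 + 6 + 144 + 216 + 1296
= 1662


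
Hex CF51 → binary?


Each hex digit → 4 binary bits:
  C = 1100
  F = 1111
  5 = 0101
  1 = 0001
Concatenate: 1100 1111 0101 0001
= 1100111101010001


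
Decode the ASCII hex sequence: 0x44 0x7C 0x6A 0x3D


Codes (hex): 0x44 0x7C 0x6A 0x3D
Per-code ASCII lookup:
  0x44 = 68  (range 65-90: uppercase, 68 - 65 = 3) → 'D'
  0x7C = 124  (special character) → '|'
  0x6A = 106  (range 97-122: lowercase, 106 - 97 = 9) → 'j'
  0x3D = 61  (special character) → '='
= 'D|j='


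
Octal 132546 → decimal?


Positional values:
Position 0: 6 × 8^0 = 6
Position 1: 4 × 8^1 = 32
Position 2: 5 × 8^2 = 320
Position 3: 2 × 8^3 = 1024
Position 4: 3 × 8^4 = 12288
Position 5: 1 × 8^5 = 32768
Sum = 6 + 32 + 320 + 1024 + 12288 + 32768
= 46438


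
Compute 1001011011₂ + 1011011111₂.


Align and add column by column (LSB to MSB, carry propagating):
  01001011011
+ 01011011111
  -----------
  col 0: 1 + 1 + 0 (carry in) = 2 → bit 0, carry out 1
  col 1: 1 + 1 + 1 (carry in) = 3 → bit 1, carry out 1
  col 2: 0 + 1 + 1 (carry in) = 2 → bit 0, carry out 1
  col 3: 1 + 1 + 1 (carry in) = 3 → bit 1, carry out 1
  col 4: 1 + 1 + 1 (carry in) = 3 → bit 1, carry out 1
  col 5: 0 + 0 + 1 (carry in) = 1 → bit 1, carry out 0
  col 6: 1 + 1 + 0 (carry in) = 2 → bit 0, carry out 1
  col 7: 0 + 1 + 1 (carry in) = 2 → bit 0, carry out 1
  col 8: 0 + 0 + 1 (carry in) = 1 → bit 1, carry out 0
  col 9: 1 + 1 + 0 (carry in) = 2 → bit 0, carry out 1
  col 10: 0 + 0 + 1 (carry in) = 1 → bit 1, carry out 0
Reading bits MSB→LSB: 10100111010
Strip leading zeros: 10100111010
= 10100111010


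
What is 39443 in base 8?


Divide by 8 repeatedly:
39443 ÷ 8 = 4930 remainder 3
4930 ÷ 8 = 616 remainder 2
616 ÷ 8 = 77 remainder 0
77 ÷ 8 = 9 remainder 5
9 ÷ 8 = 1 remainder 1
1 ÷ 8 = 0 remainder 1
Reading remainders bottom-up:
= 0o115023


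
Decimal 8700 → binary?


Divide by 2 repeatedly:
8700 ÷ 2 = 4350 remainder 0
4350 ÷ 2 = 2175 remainder 0
2175 ÷ 2 = 1087 remainder 1
1087 ÷ 2 = 543 remainder 1
543 ÷ 2 = 271 remainder 1
271 ÷ 2 = 135 remainder 1
135 ÷ 2 = 67 remainder 1
67 ÷ 2 = 33 remainder 1
33 ÷ 2 = 16 remainder 1
16 ÷ 2 = 8 remainder 0
8 ÷ 2 = 4 remainder 0
4 ÷ 2 = 2 remainder 0
2 ÷ 2 = 1 remainder 0
1 ÷ 2 = 0 remainder 1
Reading remainders bottom-up:
= 10000111111100


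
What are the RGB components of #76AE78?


Hex: #76AE78
R = 76₁₆ = 118
G = AE₁₆ = 174
B = 78₁₆ = 120
= RGB(118, 174, 120)


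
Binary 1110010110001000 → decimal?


Positional values:
Bit 3: 1 × 2^3 = 8
Bit 7: 1 × 2^7 = 128
Bit 8: 1 × 2^8 = 256
Bit 10: 1 × 2^10 = 1024
Bit 13: 1 × 2^13 = 8192
Bit 14: 1 × 2^14 = 16384
Bit 15: 1 × 2^15 = 32768
Sum = 8 + 128 + 256 + 1024 + 8192 + 16384 + 32768
= 58760


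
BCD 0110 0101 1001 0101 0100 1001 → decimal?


Each 4-bit group → digit:
  0110 → 6
  0101 → 5
  1001 → 9
  0101 → 5
  0100 → 4
  1001 → 9
= 659549


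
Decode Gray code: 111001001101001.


Gray code: 111001001101001
MSB stays the same: 1
Each subsequent bit = prev_binary XOR current_gray:
  B[1] = 1 XOR 1 = 0
  B[2] = 0 XOR 1 = 1
  B[3] = 1 XOR 0 = 1
  B[4] = 1 XOR 0 = 1
  B[5] = 1 XOR 1 = 0
  B[6] = 0 XOR 0 = 0
  B[7] = 0 XOR 0 = 0
  B[8] = 0 XOR 1 = 1
  B[9] = 1 XOR 1 = 0
  B[10] = 0 XOR 0 = 0
  B[11] = 0 XOR 1 = 1
  B[12] = 1 XOR 0 = 1
  B[13] = 1 XOR 0 = 1
  B[14] = 1 XOR 1 = 0
= 101110001001110 (23630 decimal)


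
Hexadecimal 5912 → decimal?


Positional values:
Position 0: 2 × 16^0 = 2 × 1 = 2
Position 1: 1 × 16^1 = 1 × 16 = 16
Position 2: 9 × 16^2 = 9 × 256 = 2304
Position 3: 5 × 16^3 = 5 × 4096 = 20480
Sum = 2 + 16 + 2304 + 20480
= 22802


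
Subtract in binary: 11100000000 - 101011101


Align and subtract column by column (LSB to MSB, borrowing when needed):
  11100000000
- 00101011101
  -----------
  col 0: (0 - 0 borrow-in) - 1 → borrow from next column: (0+2) - 1 = 1, borrow out 1
  col 1: (0 - 1 borrow-in) - 0 → borrow from next column: (-1+2) - 0 = 1, borrow out 1
  col 2: (0 - 1 borrow-in) - 1 → borrow from next column: (-1+2) - 1 = 0, borrow out 1
  col 3: (0 - 1 borrow-in) - 1 → borrow from next column: (-1+2) - 1 = 0, borrow out 1
  col 4: (0 - 1 borrow-in) - 1 → borrow from next column: (-1+2) - 1 = 0, borrow out 1
  col 5: (0 - 1 borrow-in) - 0 → borrow from next column: (-1+2) - 0 = 1, borrow out 1
  col 6: (0 - 1 borrow-in) - 1 → borrow from next column: (-1+2) - 1 = 0, borrow out 1
  col 7: (0 - 1 borrow-in) - 0 → borrow from next column: (-1+2) - 0 = 1, borrow out 1
  col 8: (1 - 1 borrow-in) - 1 → borrow from next column: (0+2) - 1 = 1, borrow out 1
  col 9: (1 - 1 borrow-in) - 0 → 0 - 0 = 0, borrow out 0
  col 10: (1 - 0 borrow-in) - 0 → 1 - 0 = 1, borrow out 0
Reading bits MSB→LSB: 10110100011
Strip leading zeros: 10110100011
= 10110100011


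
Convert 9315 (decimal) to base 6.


Divide by 6 repeatedly:
9315 ÷ 6 = 1552 remainder 3
1552 ÷ 6 = 258 remainder 4
258 ÷ 6 = 43 remainder 0
43 ÷ 6 = 7 remainder 1
7 ÷ 6 = 1 remainder 1
1 ÷ 6 = 0 remainder 1
Reading remainders bottom-up:
= 111043


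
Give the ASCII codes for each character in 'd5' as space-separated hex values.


String: 'd5'  (2 characters)
Per-character ASCII lookup:
  'd': lowercase starts at 97: 'd' = 97 + 3 = 100 → 0x64
  '5': digits start at 48: '5' = 48 + 5 = 53 → 0x35
= 0x64 0x35


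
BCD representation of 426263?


Each digit → 4-bit binary:
  4 → 0100
  2 → 0010
  6 → 0110
  2 → 0010
  6 → 0110
  3 → 0011
= 0100 0010 0110 0010 0110 0011


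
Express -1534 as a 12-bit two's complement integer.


Original: 010111111110
Step 1 - Invert all bits: 101000000001
Step 2 - Add 1: 101000000001 + 1
= 101000000010 (represents -1534)


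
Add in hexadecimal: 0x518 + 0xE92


Align and add column by column (LSB to MSB, each column mod 16 with carry):
  0518
+ 0E92
  ----
  col 0: 8(8) + 2(2) + 0 (carry in) = 10 → A(10), carry out 0
  col 1: 1(1) + 9(9) + 0 (carry in) = 10 → A(10), carry out 0
  col 2: 5(5) + E(14) + 0 (carry in) = 19 → 3(3), carry out 1
  col 3: 0(0) + 0(0) + 1 (carry in) = 1 → 1(1), carry out 0
Reading digits MSB→LSB: 13AA
Strip leading zeros: 13AA
= 0x13AA


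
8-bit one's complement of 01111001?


Original: 01111001
Invert all bits:
  bit 0: 0 → 1
  bit 1: 1 → 0
  bit 2: 1 → 0
  bit 3: 1 → 0
  bit 4: 1 → 0
  bit 5: 0 → 1
  bit 6: 0 → 1
  bit 7: 1 → 0
= 10000110


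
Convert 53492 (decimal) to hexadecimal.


Divide by 16 repeatedly:
53492 ÷ 16 = 3343 remainder 4 (4)
3343 ÷ 16 = 208 remainder 15 (F)
208 ÷ 16 = 13 remainder 0 (0)
13 ÷ 16 = 0 remainder 13 (D)
Reading remainders bottom-up:
= 0xD0F4


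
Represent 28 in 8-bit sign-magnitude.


Sign bit: 0 (positive)
Magnitude: 28 = 0011100
= 00011100


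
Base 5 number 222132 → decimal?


Positional values (base 5):
  2 × 5^0 = 2 × 1 = 2
  3 × 5^1 = 3 × 5 = 15
  1 × 5^2 = 1 × 25 = 25
  2 × 5^3 = 2 × 125 = 250
  2 × 5^4 = 2 × 625 = 1250
  2 × 5^5 = 2 × 3125 = 6250
Sum = 2 + 15 + 25 + 250 + 1250 + 6250
= 7792


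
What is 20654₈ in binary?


Each octal digit → 3 binary bits:
  2 = 010
  0 = 000
  6 = 110
  5 = 101
  4 = 100
Concatenate: 010 000 110 101 100
= 010000110101100


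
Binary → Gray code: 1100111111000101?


Binary: 1100111111000101
Gray code: G = B XOR (B >> 1)
B >> 1 = 0110011111100010
1100111111000101 XOR 0110011111100010:
  1 XOR 0 = 1
  1 XOR 1 = 0
  0 XOR 1 = 1
  0 XOR 0 = 0
  1 XOR 0 = 1
  1 XOR 1 = 0
  1 XOR 1 = 0
  1 XOR 1 = 0
  1 XOR 1 = 0
  1 XOR 1 = 0
  0 XOR 1 = 1
  0 XOR 0 = 0
  0 XOR 0 = 0
  1 XOR 0 = 1
  0 XOR 1 = 1
  1 XOR 0 = 1
= 1010100000100111


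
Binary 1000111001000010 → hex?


Group into 4-bit nibbles: 1000111001000010
  1000 = 8
  1110 = E
  0100 = 4
  0010 = 2
= 0x8E42


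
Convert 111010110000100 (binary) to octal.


Group into 3-bit groups: 111010110000100
  111 = 7
  010 = 2
  110 = 6
  000 = 0
  100 = 4
= 0o72604


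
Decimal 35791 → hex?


Divide by 16 repeatedly:
35791 ÷ 16 = 2236 remainder 15 (F)
2236 ÷ 16 = 139 remainder 12 (C)
139 ÷ 16 = 8 remainder 11 (B)
8 ÷ 16 = 0 remainder 8 (8)
Reading remainders bottom-up:
= 0x8BCF


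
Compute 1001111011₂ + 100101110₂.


Align and add column by column (LSB to MSB, carry propagating):
  01001111011
+ 00100101110
  -----------
  col 0: 1 + 0 + 0 (carry in) = 1 → bit 1, carry out 0
  col 1: 1 + 1 + 0 (carry in) = 2 → bit 0, carry out 1
  col 2: 0 + 1 + 1 (carry in) = 2 → bit 0, carry out 1
  col 3: 1 + 1 + 1 (carry in) = 3 → bit 1, carry out 1
  col 4: 1 + 0 + 1 (carry in) = 2 → bit 0, carry out 1
  col 5: 1 + 1 + 1 (carry in) = 3 → bit 1, carry out 1
  col 6: 1 + 0 + 1 (carry in) = 2 → bit 0, carry out 1
  col 7: 0 + 0 + 1 (carry in) = 1 → bit 1, carry out 0
  col 8: 0 + 1 + 0 (carry in) = 1 → bit 1, carry out 0
  col 9: 1 + 0 + 0 (carry in) = 1 → bit 1, carry out 0
  col 10: 0 + 0 + 0 (carry in) = 0 → bit 0, carry out 0
Reading bits MSB→LSB: 01110101001
Strip leading zeros: 1110101001
= 1110101001


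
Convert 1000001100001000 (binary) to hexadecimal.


Group into 4-bit nibbles: 1000001100001000
  1000 = 8
  0011 = 3
  0000 = 0
  1000 = 8
= 0x8308


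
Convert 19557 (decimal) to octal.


Divide by 8 repeatedly:
19557 ÷ 8 = 2444 remainder 5
2444 ÷ 8 = 305 remainder 4
305 ÷ 8 = 38 remainder 1
38 ÷ 8 = 4 remainder 6
4 ÷ 8 = 0 remainder 4
Reading remainders bottom-up:
= 0o46145


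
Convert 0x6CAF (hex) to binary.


Each hex digit → 4 binary bits:
  6 = 0110
  C = 1100
  A = 1010
  F = 1111
Concatenate: 0110 1100 1010 1111
= 0110110010101111


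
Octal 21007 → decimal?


Positional values:
Position 0: 7 × 8^0 = 7
Position 1: 0 × 8^1 = 0
Position 2: 0 × 8^2 = 0
Position 3: 1 × 8^3 = 512
Position 4: 2 × 8^4 = 8192
Sum = 7 + 0 + 0 + 512 + 8192
= 8711


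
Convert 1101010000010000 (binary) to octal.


Group into 3-bit groups: 001101010000010000
  001 = 1
  101 = 5
  010 = 2
  000 = 0
  010 = 2
  000 = 0
= 0o152020


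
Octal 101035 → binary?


Each octal digit → 3 binary bits:
  1 = 001
  0 = 000
  1 = 001
  0 = 000
  3 = 011
  5 = 101
Concatenate: 001 000 001 000 011 101
= 001000001000011101


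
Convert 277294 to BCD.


Each digit → 4-bit binary:
  2 → 0010
  7 → 0111
  7 → 0111
  2 → 0010
  9 → 1001
  4 → 0100
= 0010 0111 0111 0010 1001 0100


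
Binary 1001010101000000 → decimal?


Positional values:
Bit 6: 1 × 2^6 = 64
Bit 8: 1 × 2^8 = 256
Bit 10: 1 × 2^10 = 1024
Bit 12: 1 × 2^12 = 4096
Bit 15: 1 × 2^15 = 32768
Sum = 64 + 256 + 1024 + 4096 + 32768
= 38208


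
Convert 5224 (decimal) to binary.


Divide by 2 repeatedly:
5224 ÷ 2 = 2612 remainder 0
2612 ÷ 2 = 1306 remainder 0
1306 ÷ 2 = 653 remainder 0
653 ÷ 2 = 326 remainder 1
326 ÷ 2 = 163 remainder 0
163 ÷ 2 = 81 remainder 1
81 ÷ 2 = 40 remainder 1
40 ÷ 2 = 20 remainder 0
20 ÷ 2 = 10 remainder 0
10 ÷ 2 = 5 remainder 0
5 ÷ 2 = 2 remainder 1
2 ÷ 2 = 1 remainder 0
1 ÷ 2 = 0 remainder 1
Reading remainders bottom-up:
= 1010001101000


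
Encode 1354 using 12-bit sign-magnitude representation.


Sign bit: 0 (positive)
Magnitude: 1354 = 10101001010
= 010101001010


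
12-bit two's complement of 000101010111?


Original: 000101010111
Step 1 - Invert all bits: 111010101000
Step 2 - Add 1: 111010101000 + 1
= 111010101001 (represents -343)


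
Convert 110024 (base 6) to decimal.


Positional values (base 6):
  4 × 6^0 = 4 × 1 = 4
  2 × 6^1 = 2 × 6 = 12
  0 × 6^2 = 0 × 36 = 0
  0 × 6^3 = 0 × 216 = 0
  1 × 6^4 = 1 × 1296 = 1296
  1 × 6^5 = 1 × 7776 = 7776
Sum = 4 + 12 + 0 + 0 + 1296 + 7776
= 9088


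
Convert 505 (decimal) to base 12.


Divide by 12 repeatedly:
505 ÷ 12 = 42 remainder 1
42 ÷ 12 = 3 remainder 6
3 ÷ 12 = 0 remainder 3
Reading remainders bottom-up:
= 361


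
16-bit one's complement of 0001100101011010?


Original: 0001100101011010
Invert all bits:
  bit 0: 0 → 1
  bit 1: 0 → 1
  bit 2: 0 → 1
  bit 3: 1 → 0
  bit 4: 1 → 0
  bit 5: 0 → 1
  bit 6: 0 → 1
  bit 7: 1 → 0
  bit 8: 0 → 1
  bit 9: 1 → 0
  bit 10: 0 → 1
  bit 11: 1 → 0
  bit 12: 1 → 0
  bit 13: 0 → 1
  bit 14: 1 → 0
  bit 15: 0 → 1
= 1110011010100101


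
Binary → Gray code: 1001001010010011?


Binary: 1001001010010011
Gray code: G = B XOR (B >> 1)
B >> 1 = 0100100101001001
1001001010010011 XOR 0100100101001001:
  1 XOR 0 = 1
  0 XOR 1 = 1
  0 XOR 0 = 0
  1 XOR 0 = 1
  0 XOR 1 = 1
  0 XOR 0 = 0
  1 XOR 0 = 1
  0 XOR 1 = 1
  1 XOR 0 = 1
  0 XOR 1 = 1
  0 XOR 0 = 0
  1 XOR 0 = 1
  0 XOR 1 = 1
  0 XOR 0 = 0
  1 XOR 0 = 1
  1 XOR 1 = 0
= 1101101111011010


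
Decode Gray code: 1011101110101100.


Gray code: 1011101110101100
MSB stays the same: 1
Each subsequent bit = prev_binary XOR current_gray:
  B[1] = 1 XOR 0 = 1
  B[2] = 1 XOR 1 = 0
  B[3] = 0 XOR 1 = 1
  B[4] = 1 XOR 1 = 0
  B[5] = 0 XOR 0 = 0
  B[6] = 0 XOR 1 = 1
  B[7] = 1 XOR 1 = 0
  B[8] = 0 XOR 1 = 1
  B[9] = 1 XOR 0 = 1
  B[10] = 1 XOR 1 = 0
  B[11] = 0 XOR 0 = 0
  B[12] = 0 XOR 1 = 1
  B[13] = 1 XOR 1 = 0
  B[14] = 0 XOR 0 = 0
  B[15] = 0 XOR 0 = 0
= 1101001011001000 (53960 decimal)


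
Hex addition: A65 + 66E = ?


Align and add column by column (LSB to MSB, each column mod 16 with carry):
  0A65
+ 066E
  ----
  col 0: 5(5) + E(14) + 0 (carry in) = 19 → 3(3), carry out 1
  col 1: 6(6) + 6(6) + 1 (carry in) = 13 → D(13), carry out 0
  col 2: A(10) + 6(6) + 0 (carry in) = 16 → 0(0), carry out 1
  col 3: 0(0) + 0(0) + 1 (carry in) = 1 → 1(1), carry out 0
Reading digits MSB→LSB: 10D3
Strip leading zeros: 10D3
= 0x10D3


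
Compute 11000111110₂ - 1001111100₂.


Align and subtract column by column (LSB to MSB, borrowing when needed):
  11000111110
- 01001111100
  -----------
  col 0: (0 - 0 borrow-in) - 0 → 0 - 0 = 0, borrow out 0
  col 1: (1 - 0 borrow-in) - 0 → 1 - 0 = 1, borrow out 0
  col 2: (1 - 0 borrow-in) - 1 → 1 - 1 = 0, borrow out 0
  col 3: (1 - 0 borrow-in) - 1 → 1 - 1 = 0, borrow out 0
  col 4: (1 - 0 borrow-in) - 1 → 1 - 1 = 0, borrow out 0
  col 5: (1 - 0 borrow-in) - 1 → 1 - 1 = 0, borrow out 0
  col 6: (0 - 0 borrow-in) - 1 → borrow from next column: (0+2) - 1 = 1, borrow out 1
  col 7: (0 - 1 borrow-in) - 0 → borrow from next column: (-1+2) - 0 = 1, borrow out 1
  col 8: (0 - 1 borrow-in) - 0 → borrow from next column: (-1+2) - 0 = 1, borrow out 1
  col 9: (1 - 1 borrow-in) - 1 → borrow from next column: (0+2) - 1 = 1, borrow out 1
  col 10: (1 - 1 borrow-in) - 0 → 0 - 0 = 0, borrow out 0
Reading bits MSB→LSB: 01111000010
Strip leading zeros: 1111000010
= 1111000010


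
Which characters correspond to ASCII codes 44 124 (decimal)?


Codes (decimal): 44 124
Per-code ASCII lookup:
  44  (special character) → ','
  124  (special character) → '|'
= ',|'


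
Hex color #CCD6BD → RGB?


Hex: #CCD6BD
R = CC₁₆ = 204
G = D6₁₆ = 214
B = BD₁₆ = 189
= RGB(204, 214, 189)


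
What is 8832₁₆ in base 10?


Positional values:
Position 0: 2 × 16^0 = 2 × 1 = 2
Position 1: 3 × 16^1 = 3 × 16 = 48
Position 2: 8 × 16^2 = 8 × 256 = 2048
Position 3: 8 × 16^3 = 8 × 4096 = 32768
Sum = 2 + 48 + 2048 + 32768
= 34866


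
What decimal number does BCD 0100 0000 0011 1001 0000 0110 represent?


Each 4-bit group → digit:
  0100 → 4
  0000 → 0
  0011 → 3
  1001 → 9
  0000 → 0
  0110 → 6
= 403906


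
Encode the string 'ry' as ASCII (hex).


String: 'ry'  (2 characters)
Per-character ASCII lookup:
  'r': lowercase starts at 97: 'r' = 97 + 17 = 114 → 0x72
  'y': lowercase starts at 97: 'y' = 97 + 24 = 121 → 0x79
= 0x72 0x79


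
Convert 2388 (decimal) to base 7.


Divide by 7 repeatedly:
2388 ÷ 7 = 341 remainder 1
341 ÷ 7 = 48 remainder 5
48 ÷ 7 = 6 remainder 6
6 ÷ 7 = 0 remainder 6
Reading remainders bottom-up:
= 6651


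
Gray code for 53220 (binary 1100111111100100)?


Binary: 1100111111100100
Gray code: G = B XOR (B >> 1)
B >> 1 = 0110011111110010
1100111111100100 XOR 0110011111110010:
  1 XOR 0 = 1
  1 XOR 1 = 0
  0 XOR 1 = 1
  0 XOR 0 = 0
  1 XOR 0 = 1
  1 XOR 1 = 0
  1 XOR 1 = 0
  1 XOR 1 = 0
  1 XOR 1 = 0
  1 XOR 1 = 0
  1 XOR 1 = 0
  0 XOR 1 = 1
  0 XOR 0 = 0
  1 XOR 0 = 1
  0 XOR 1 = 1
  0 XOR 0 = 0
= 1010100000010110


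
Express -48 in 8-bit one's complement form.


Original: 00110000
Invert all bits:
  bit 0: 0 → 1
  bit 1: 0 → 1
  bit 2: 1 → 0
  bit 3: 1 → 0
  bit 4: 0 → 1
  bit 5: 0 → 1
  bit 6: 0 → 1
  bit 7: 0 → 1
= 11001111


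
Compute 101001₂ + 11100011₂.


Align and add column by column (LSB to MSB, carry propagating):
  000101001
+ 011100011
  ---------
  col 0: 1 + 1 + 0 (carry in) = 2 → bit 0, carry out 1
  col 1: 0 + 1 + 1 (carry in) = 2 → bit 0, carry out 1
  col 2: 0 + 0 + 1 (carry in) = 1 → bit 1, carry out 0
  col 3: 1 + 0 + 0 (carry in) = 1 → bit 1, carry out 0
  col 4: 0 + 0 + 0 (carry in) = 0 → bit 0, carry out 0
  col 5: 1 + 1 + 0 (carry in) = 2 → bit 0, carry out 1
  col 6: 0 + 1 + 1 (carry in) = 2 → bit 0, carry out 1
  col 7: 0 + 1 + 1 (carry in) = 2 → bit 0, carry out 1
  col 8: 0 + 0 + 1 (carry in) = 1 → bit 1, carry out 0
Reading bits MSB→LSB: 100001100
Strip leading zeros: 100001100
= 100001100


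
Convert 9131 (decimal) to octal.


Divide by 8 repeatedly:
9131 ÷ 8 = 1141 remainder 3
1141 ÷ 8 = 142 remainder 5
142 ÷ 8 = 17 remainder 6
17 ÷ 8 = 2 remainder 1
2 ÷ 8 = 0 remainder 2
Reading remainders bottom-up:
= 0o21653


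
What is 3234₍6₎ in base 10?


Positional values (base 6):
  4 × 6^0 = 4 × 1 = 4
  3 × 6^1 = 3 × 6 = 18
  2 × 6^2 = 2 × 36 = 72
  3 × 6^3 = 3 × 216 = 648
Sum = 4 + 18 + 72 + 648
= 742


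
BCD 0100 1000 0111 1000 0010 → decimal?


Each 4-bit group → digit:
  0100 → 4
  1000 → 8
  0111 → 7
  1000 → 8
  0010 → 2
= 48782


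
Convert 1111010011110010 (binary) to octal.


Group into 3-bit groups: 001111010011110010
  001 = 1
  111 = 7
  010 = 2
  011 = 3
  110 = 6
  010 = 2
= 0o172362


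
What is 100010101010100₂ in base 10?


Positional values:
Bit 2: 1 × 2^2 = 4
Bit 4: 1 × 2^4 = 16
Bit 6: 1 × 2^6 = 64
Bit 8: 1 × 2^8 = 256
Bit 10: 1 × 2^10 = 1024
Bit 14: 1 × 2^14 = 16384
Sum = 4 + 16 + 64 + 256 + 1024 + 16384
= 17748


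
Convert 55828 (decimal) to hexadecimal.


Divide by 16 repeatedly:
55828 ÷ 16 = 3489 remainder 4 (4)
3489 ÷ 16 = 218 remainder 1 (1)
218 ÷ 16 = 13 remainder 10 (A)
13 ÷ 16 = 0 remainder 13 (D)
Reading remainders bottom-up:
= 0xDA14
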